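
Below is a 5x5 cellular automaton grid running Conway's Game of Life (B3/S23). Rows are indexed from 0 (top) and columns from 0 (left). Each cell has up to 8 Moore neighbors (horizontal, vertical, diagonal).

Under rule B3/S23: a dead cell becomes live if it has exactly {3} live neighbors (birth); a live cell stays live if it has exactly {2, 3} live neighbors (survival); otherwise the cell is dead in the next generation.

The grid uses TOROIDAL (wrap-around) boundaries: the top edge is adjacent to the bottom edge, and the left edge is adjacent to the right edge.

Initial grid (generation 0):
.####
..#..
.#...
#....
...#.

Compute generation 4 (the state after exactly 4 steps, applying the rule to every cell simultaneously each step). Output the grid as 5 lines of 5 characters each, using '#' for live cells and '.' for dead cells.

Simulating step by step:
Generation 0 (given above): 8 live cells
Generation 1: 7 live cells
.#..#
#....
.#...
.....
##.#.
Generation 2: 12 live cells
.##.#
##...
.....
###..
###.#
Generation 3: 9 live cells
....#
###..
..#..
..###
....#
Generation 4: 13 live cells
(generation 4 grid is the final answer)

Answer: .#.##
####.
#...#
..#.#
#...#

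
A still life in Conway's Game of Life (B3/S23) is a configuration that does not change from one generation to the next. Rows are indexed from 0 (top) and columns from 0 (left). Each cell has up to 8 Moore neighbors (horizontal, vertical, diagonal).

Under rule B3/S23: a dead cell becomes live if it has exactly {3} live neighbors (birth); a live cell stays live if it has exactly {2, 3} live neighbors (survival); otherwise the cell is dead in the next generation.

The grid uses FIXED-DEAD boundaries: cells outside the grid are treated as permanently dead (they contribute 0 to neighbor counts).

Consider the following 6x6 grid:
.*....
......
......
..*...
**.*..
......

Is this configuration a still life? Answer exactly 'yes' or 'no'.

Compute generation 1 and compare to generation 0 (given above):
Generation 1:
......
......
......
.**...
.**...
......
Cell (0,1) differs: gen0=1 vs gen1=0 -> NOT a still life.

Answer: no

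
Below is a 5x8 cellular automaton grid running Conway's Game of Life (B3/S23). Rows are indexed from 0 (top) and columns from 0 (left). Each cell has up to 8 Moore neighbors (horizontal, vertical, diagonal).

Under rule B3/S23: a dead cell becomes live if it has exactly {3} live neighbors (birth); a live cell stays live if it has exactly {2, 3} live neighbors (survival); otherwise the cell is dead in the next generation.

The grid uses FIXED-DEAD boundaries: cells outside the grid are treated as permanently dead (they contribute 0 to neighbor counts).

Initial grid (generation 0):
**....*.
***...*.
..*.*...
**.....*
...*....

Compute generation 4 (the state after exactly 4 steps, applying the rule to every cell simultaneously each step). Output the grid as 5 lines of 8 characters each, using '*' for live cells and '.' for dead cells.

Simulating step by step:
Generation 0 (given above): 13 live cells
Generation 1: 11 live cells
*.*.....
*.**.*..
..**....
.***....
........
Generation 2: 6 live cells
..**....
....*...
........
.*.*....
..*.....
Generation 3: 4 live cells
...*....
...*....
........
..*.....
..*.....
Generation 4: 0 live cells
(generation 4 grid is the final answer)

Answer: ........
........
........
........
........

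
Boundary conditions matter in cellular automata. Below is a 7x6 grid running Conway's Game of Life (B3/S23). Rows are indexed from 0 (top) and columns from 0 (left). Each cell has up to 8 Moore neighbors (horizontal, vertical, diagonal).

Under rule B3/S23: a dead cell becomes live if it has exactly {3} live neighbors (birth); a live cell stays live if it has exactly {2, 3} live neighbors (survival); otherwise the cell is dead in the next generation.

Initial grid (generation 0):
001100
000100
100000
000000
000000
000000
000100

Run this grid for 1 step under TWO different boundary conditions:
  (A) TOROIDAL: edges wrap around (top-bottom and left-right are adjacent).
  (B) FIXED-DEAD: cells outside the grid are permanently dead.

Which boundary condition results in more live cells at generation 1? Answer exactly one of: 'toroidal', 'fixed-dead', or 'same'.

Under TOROIDAL boundary, generation 1:
001110
001100
000000
000000
000000
000000
001100
Population = 7

Under FIXED-DEAD boundary, generation 1:
001100
001100
000000
000000
000000
000000
000000
Population = 4

Comparison: toroidal=7, fixed-dead=4 -> toroidal

Answer: toroidal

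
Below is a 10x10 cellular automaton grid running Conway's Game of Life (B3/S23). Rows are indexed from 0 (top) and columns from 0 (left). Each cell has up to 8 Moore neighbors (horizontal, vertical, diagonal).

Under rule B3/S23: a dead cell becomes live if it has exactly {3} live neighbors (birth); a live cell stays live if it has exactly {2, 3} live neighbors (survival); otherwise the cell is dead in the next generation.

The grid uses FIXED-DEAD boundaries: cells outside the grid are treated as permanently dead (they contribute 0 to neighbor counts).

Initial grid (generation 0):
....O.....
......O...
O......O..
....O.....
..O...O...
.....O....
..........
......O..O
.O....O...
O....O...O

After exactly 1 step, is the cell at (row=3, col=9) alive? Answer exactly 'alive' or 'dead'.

Simulating step by step:
Generation 0 (given above): 15 live cells
Generation 1: 3 live cells
..........
..........
..........
..........
.....O....
..........
..........
..........
.....OO...
..........

Cell (3,9) at generation 1: 0 -> dead

Answer: dead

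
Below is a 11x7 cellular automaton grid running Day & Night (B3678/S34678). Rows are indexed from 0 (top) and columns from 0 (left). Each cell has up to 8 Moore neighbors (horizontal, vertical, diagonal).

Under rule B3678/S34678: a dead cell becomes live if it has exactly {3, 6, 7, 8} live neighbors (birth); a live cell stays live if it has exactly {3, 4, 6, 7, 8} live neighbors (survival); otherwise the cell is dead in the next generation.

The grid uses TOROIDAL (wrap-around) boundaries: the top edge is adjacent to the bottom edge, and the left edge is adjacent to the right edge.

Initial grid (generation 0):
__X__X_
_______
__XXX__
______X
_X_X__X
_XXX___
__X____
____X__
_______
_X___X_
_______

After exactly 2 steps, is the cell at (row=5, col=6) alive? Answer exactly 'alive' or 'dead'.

Simulating step by step:
Generation 0 (given above): 16 live cells
Generation 1: 10 live cells
_______
__X_X__
_______
X___XX_
_______
XX_X___
_XX____
_______
_______
_______
_______
Generation 2: 11 live cells
_______
_______
___XXX_
_______
XX__X_X
_X_____
XXX____
_______
_______
_______
_______

Cell (5,6) at generation 2: 0 -> dead

Answer: dead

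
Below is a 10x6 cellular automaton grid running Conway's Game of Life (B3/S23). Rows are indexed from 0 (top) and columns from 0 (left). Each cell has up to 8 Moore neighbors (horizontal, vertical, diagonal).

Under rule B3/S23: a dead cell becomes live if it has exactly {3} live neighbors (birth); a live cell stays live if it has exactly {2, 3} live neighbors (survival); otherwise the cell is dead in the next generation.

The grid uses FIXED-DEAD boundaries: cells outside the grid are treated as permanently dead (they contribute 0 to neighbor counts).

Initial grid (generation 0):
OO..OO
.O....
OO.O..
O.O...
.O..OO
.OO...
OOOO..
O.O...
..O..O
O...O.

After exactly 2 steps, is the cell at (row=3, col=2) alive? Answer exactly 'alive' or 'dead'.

Simulating step by step:
Generation 0 (given above): 25 live cells
Generation 1: 15 live cells
OO....
....O.
O.....
O.OOO.
O..O..
....O.
O..O..
O.....
...O..
......
Generation 2: 12 live cells
......
OO....
.O..O.
O.OOO.
.OO...
...OO.
......
......
......
......

Cell (3,2) at generation 2: 1 -> alive

Answer: alive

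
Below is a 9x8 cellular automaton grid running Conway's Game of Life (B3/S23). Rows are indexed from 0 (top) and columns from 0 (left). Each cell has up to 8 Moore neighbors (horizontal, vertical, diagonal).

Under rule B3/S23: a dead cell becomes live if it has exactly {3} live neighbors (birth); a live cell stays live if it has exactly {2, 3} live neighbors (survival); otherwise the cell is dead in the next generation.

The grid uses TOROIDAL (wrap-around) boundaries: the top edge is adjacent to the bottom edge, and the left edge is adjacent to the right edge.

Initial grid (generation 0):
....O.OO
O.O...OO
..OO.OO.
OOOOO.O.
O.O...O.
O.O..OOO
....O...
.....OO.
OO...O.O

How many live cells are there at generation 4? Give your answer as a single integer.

Answer: 27

Derivation:
Simulating step by step:
Generation 0 (given above): 32 live cells
Generation 1: 20 live cells
........
OOO.O...
........
O...O.O.
....O...
O..O.OO.
....O...
O...OOOO
O...O...
Generation 2: 23 live cells
O..O....
.O......
O..O.O.O
.....O..
...OO.O.
...O.O..
O..O....
O..OO.OO
O...O.O.
Generation 3: 32 live cells
OO.....O
.OO.O..O
O...O.O.
...O.O.O
...O..O.
..OO.O..
O.OO.OO.
OO.OO.O.
OO..O.O.
Generation 4: 27 live cells
...O.OO.
..OO.OO.
OOO.O.O.
...O.O.O
...O.OO.
.O...O.O
O.....O.
......O.
...OO.O.
Population at generation 4: 27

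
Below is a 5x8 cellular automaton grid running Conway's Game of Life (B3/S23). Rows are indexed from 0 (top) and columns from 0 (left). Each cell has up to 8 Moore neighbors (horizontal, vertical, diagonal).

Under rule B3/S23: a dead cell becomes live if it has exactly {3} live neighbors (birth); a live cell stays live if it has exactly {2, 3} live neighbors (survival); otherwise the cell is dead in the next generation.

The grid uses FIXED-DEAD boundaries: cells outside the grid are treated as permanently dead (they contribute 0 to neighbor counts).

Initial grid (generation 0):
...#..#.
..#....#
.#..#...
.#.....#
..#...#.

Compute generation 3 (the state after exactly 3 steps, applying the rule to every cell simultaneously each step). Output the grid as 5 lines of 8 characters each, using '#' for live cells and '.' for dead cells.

Simulating step by step:
Generation 0 (given above): 10 live cells
Generation 1: 6 live cells
........
..##....
.##.....
.##.....
........
Generation 2: 5 live cells
........
.###....
........
.##.....
........
Generation 3: 3 live cells
(generation 3 grid is the final answer)

Answer: ..#.....
..#.....
...#....
........
........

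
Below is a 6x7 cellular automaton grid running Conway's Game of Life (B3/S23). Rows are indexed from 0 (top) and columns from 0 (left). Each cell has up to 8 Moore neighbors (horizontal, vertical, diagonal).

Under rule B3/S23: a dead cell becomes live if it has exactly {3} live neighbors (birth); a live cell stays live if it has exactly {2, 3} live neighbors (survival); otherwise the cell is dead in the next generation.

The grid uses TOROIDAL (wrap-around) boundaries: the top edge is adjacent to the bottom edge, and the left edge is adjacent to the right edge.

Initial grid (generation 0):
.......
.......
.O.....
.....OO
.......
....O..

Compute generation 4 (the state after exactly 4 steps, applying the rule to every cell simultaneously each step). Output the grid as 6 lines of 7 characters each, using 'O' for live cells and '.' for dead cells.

Answer: .......
.......
.......
.......
.......
.......

Derivation:
Simulating step by step:
Generation 0 (given above): 4 live cells
Generation 1: 1 live cells
.......
.......
.......
.......
.....O.
.......
Generation 2: 0 live cells
.......
.......
.......
.......
.......
.......
Generation 3: 0 live cells
.......
.......
.......
.......
.......
.......
Generation 4: 0 live cells
(generation 4 grid is the final answer)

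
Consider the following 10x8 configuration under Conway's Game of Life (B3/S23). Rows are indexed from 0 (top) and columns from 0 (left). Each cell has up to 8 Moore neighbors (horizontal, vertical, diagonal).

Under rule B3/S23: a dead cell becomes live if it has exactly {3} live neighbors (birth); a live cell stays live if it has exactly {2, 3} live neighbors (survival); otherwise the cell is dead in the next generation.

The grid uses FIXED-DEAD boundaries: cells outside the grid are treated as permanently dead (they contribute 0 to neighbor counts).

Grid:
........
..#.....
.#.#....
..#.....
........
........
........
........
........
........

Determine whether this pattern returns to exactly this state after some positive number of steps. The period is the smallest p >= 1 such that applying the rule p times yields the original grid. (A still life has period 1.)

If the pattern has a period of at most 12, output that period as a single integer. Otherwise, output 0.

Simulating and comparing each generation to the original:
Gen 0 (original, given above): 4 live cells
Gen 1: 4 live cells, MATCHES original -> period = 1

Answer: 1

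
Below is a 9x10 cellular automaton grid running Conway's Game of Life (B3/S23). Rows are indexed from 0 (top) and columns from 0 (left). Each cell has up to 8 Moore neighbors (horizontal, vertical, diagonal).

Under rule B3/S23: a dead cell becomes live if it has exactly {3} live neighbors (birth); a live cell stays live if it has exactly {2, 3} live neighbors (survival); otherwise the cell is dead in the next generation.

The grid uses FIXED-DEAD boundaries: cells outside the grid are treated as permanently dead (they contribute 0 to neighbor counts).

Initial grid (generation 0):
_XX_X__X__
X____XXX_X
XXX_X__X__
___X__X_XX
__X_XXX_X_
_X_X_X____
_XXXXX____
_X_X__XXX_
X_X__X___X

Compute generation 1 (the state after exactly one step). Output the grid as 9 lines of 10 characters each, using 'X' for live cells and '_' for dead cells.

Simulating step by step:
Generation 0 (given above): 40 live cells
Generation 1: 35 live cells
(generation 1 grid is the final answer)

Answer: _X___X_XX_
X___XX_X__
XXXXX____X
______X_XX
__X___X_XX
_X________
XX___X_X__
X_____XXX_
_XX___XXX_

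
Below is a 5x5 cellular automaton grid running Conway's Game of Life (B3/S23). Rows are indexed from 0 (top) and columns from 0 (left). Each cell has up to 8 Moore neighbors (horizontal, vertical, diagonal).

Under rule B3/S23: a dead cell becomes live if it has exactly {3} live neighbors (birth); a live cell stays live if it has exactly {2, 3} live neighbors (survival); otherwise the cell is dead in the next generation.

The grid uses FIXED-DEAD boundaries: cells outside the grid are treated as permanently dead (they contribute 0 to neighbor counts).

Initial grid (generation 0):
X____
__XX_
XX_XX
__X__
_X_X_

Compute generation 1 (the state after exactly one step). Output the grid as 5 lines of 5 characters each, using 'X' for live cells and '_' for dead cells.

Simulating step by step:
Generation 0 (given above): 10 live cells
Generation 1: 9 live cells
(generation 1 grid is the final answer)

Answer: _____
X_XXX
_X__X
X___X
__X__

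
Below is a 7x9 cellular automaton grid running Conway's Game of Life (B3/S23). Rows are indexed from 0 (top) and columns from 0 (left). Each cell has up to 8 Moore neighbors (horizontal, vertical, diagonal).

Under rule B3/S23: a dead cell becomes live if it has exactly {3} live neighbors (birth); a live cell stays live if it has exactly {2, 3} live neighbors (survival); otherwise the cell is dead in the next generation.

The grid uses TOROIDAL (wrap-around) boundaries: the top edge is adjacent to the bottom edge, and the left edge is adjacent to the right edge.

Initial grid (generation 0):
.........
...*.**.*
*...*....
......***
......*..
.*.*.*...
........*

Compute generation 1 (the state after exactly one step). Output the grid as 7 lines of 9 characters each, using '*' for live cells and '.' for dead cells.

Simulating step by step:
Generation 0 (given above): 14 live cells
Generation 1: 11 live cells
(generation 1 grid is the final answer)

Answer: .......*.
....**...
*...*....
.....****
.....**..
.........
.........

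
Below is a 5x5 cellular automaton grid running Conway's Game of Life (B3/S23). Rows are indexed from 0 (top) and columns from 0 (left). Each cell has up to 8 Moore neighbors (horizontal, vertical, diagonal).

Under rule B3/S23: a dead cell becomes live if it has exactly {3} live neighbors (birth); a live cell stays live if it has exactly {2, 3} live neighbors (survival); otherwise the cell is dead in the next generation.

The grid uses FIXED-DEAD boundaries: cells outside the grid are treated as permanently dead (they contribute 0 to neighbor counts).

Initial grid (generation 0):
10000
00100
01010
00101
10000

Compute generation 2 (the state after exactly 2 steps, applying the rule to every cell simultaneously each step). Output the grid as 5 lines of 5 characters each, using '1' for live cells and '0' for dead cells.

Simulating step by step:
Generation 0 (given above): 7 live cells
Generation 1: 7 live cells
00000
01100
01010
01110
00000
Generation 2: 7 live cells
(generation 2 grid is the final answer)

Answer: 00000
01100
10010
01010
00100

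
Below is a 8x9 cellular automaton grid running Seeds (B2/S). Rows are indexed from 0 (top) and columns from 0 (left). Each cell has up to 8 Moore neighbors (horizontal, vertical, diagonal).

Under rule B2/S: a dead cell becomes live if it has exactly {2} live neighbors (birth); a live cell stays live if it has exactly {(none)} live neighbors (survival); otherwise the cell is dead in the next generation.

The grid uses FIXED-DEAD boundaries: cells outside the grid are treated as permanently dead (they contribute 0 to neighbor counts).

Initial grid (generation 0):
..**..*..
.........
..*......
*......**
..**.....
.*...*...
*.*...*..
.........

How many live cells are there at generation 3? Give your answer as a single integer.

Answer: 18

Derivation:
Simulating step by step:
Generation 0 (given above): 14 live cells
Generation 1: 14 live cells
.........
.*.......
.*.....**
.........
*...*.***
*...*.*..
.....*...
.*.......
Generation 2: 18 live cells
.........
*.*....**
*.*......
**...*...
.*.*.....
.*.*....*
**..*.*..
.........
Generation 3: 18 live cells
.*.....**
...*.....
...*..***
...**....
.........
.....*.*.
...*.*.*.
**...*...
Population at generation 3: 18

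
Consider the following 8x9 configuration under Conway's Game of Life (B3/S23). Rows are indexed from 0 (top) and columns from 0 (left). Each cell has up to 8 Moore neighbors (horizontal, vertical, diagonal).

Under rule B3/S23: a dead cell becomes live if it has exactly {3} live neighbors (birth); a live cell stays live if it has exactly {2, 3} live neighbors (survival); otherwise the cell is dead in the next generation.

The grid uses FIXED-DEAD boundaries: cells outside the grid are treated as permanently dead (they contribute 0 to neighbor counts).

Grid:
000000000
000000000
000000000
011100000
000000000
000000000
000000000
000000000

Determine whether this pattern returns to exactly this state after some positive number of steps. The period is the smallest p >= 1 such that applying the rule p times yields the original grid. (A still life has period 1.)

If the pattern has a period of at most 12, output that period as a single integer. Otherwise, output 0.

Simulating and comparing each generation to the original:
Gen 0 (original, given above): 3 live cells
Gen 1: 3 live cells, differs from original
Gen 2: 3 live cells, MATCHES original -> period = 2

Answer: 2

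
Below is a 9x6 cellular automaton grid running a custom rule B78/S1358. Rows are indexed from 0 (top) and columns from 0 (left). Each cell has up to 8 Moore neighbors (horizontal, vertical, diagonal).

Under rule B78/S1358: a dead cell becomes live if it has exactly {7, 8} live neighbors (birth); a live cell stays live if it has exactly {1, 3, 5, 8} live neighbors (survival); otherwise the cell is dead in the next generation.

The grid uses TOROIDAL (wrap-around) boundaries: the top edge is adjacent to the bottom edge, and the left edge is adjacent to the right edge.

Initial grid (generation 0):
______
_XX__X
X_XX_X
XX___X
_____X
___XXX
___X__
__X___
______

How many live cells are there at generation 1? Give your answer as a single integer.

Simulating step by step:
Generation 0 (given above): 16 live cells
Generation 1: 6 live cells
______
_XX___
______
XX____
______
______
___X__
__X___
______
Population at generation 1: 6

Answer: 6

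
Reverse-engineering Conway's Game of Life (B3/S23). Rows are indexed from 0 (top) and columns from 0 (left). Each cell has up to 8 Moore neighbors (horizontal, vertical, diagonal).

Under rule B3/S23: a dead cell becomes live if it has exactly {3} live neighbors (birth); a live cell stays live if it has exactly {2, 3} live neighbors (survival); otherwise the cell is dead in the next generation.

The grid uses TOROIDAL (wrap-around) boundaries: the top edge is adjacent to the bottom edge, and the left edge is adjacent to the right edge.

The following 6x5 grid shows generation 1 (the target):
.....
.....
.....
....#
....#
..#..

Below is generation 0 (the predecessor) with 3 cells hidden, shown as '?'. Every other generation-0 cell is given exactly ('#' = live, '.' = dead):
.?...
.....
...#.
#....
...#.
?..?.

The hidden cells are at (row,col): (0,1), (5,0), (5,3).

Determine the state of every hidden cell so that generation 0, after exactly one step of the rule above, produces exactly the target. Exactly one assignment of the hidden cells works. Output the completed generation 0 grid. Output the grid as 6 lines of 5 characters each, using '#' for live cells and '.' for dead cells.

Hidden generation-0 cells (in order): (0,1), (5,0), (5,3).
A hidden cell only influences target cells in its own 3x3 neighborhood. Try each of the 2^3 = 8 assignments, step the completed generation 0 forward once under B3/S23, and compare with the target:
  (0,1)=. (5,0)=. (5,3)=. -> step gives (4,4)='.' but target has '#' -> reject
  (0,1)=. (5,0)=. (5,3)=# -> step gives (5,2)='.' but target has '#' -> reject
  (0,1)=. (5,0)=# (5,3)=. -> step gives (5,2)='.' but target has '#' -> reject
  (0,1)=. (5,0)=# (5,3)=# -> step gives (4,4)='.' but target has '#' -> reject
  (0,1)=# (5,0)=. (5,3)=. -> step gives (4,4)='.' but target has '#' -> reject
  (0,1)=# (5,0)=. (5,3)=# -> step reproduces the target at every cell -> ACCEPT
  (0,1)=# (5,0)=# (5,3)=. -> step gives (5,2)='.' but target has '#' -> reject
  (0,1)=# (5,0)=# (5,3)=# -> step gives (4,4)='.' but target has '#' -> reject
Unique solution: (0,1)=live, (5,0)=dead, (5,3)=live.
Check: live-neighbor counts of every cell in the completed generation 0:
10211
11211
11102
01223
11213
11312
Applying B3/S23 to generation 0 with these counts gives:
.....
.....
.....
....#
....#
..#..
which matches the target exactly.

Answer: .#...
.....
...#.
#....
...#.
...#.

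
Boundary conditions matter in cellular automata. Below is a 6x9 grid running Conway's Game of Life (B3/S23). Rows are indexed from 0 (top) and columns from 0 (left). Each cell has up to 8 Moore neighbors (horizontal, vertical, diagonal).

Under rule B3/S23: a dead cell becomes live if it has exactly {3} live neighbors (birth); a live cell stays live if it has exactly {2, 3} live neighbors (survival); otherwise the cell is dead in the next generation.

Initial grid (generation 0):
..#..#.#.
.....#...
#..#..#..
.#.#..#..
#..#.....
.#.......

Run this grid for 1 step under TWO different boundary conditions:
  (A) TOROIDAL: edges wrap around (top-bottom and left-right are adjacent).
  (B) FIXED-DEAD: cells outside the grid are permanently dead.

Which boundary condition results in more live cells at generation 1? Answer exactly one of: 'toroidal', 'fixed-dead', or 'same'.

Answer: toroidal

Derivation:
Under TOROIDAL boundary, generation 1:
......#..
....##...
..#.###..
##.##....
##.......
.##......
Population = 15

Under FIXED-DEAD boundary, generation 1:
......#..
....##...
..#.###..
##.##....
##.......
.........
Population = 13

Comparison: toroidal=15, fixed-dead=13 -> toroidal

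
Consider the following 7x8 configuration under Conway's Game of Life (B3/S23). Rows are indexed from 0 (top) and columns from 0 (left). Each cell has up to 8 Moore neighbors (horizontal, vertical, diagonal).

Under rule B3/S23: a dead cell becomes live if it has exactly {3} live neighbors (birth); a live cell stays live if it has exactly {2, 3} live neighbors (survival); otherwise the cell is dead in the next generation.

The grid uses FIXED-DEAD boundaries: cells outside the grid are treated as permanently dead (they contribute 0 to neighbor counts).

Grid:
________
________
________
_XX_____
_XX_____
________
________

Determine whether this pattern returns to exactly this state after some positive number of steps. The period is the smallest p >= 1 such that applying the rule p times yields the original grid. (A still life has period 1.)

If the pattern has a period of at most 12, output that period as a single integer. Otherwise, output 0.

Answer: 1

Derivation:
Simulating and comparing each generation to the original:
Gen 0 (original, given above): 4 live cells
Gen 1: 4 live cells, MATCHES original -> period = 1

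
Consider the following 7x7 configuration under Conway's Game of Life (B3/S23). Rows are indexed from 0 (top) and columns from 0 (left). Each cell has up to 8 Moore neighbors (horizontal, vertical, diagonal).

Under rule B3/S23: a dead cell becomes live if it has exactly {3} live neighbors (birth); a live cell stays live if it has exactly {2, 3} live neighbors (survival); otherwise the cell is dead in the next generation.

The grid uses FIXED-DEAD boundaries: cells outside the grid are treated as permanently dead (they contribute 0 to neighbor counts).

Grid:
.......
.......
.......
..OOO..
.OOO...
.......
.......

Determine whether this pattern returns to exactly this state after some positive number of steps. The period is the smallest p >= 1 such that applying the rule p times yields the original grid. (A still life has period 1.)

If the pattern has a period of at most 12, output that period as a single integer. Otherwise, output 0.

Answer: 2

Derivation:
Simulating and comparing each generation to the original:
Gen 0 (original, given above): 6 live cells
Gen 1: 6 live cells, differs from original
Gen 2: 6 live cells, MATCHES original -> period = 2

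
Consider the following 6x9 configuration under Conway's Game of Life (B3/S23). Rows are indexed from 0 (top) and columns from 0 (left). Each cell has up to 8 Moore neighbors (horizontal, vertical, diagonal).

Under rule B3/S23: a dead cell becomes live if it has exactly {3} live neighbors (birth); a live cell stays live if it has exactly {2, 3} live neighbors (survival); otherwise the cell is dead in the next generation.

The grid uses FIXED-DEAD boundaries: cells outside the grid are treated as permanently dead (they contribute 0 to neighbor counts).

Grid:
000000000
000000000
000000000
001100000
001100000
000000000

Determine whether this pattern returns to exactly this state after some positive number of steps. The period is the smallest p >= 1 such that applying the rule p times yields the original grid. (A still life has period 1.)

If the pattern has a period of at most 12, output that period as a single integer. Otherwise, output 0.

Simulating and comparing each generation to the original:
Gen 0 (original, given above): 4 live cells
Gen 1: 4 live cells, MATCHES original -> period = 1

Answer: 1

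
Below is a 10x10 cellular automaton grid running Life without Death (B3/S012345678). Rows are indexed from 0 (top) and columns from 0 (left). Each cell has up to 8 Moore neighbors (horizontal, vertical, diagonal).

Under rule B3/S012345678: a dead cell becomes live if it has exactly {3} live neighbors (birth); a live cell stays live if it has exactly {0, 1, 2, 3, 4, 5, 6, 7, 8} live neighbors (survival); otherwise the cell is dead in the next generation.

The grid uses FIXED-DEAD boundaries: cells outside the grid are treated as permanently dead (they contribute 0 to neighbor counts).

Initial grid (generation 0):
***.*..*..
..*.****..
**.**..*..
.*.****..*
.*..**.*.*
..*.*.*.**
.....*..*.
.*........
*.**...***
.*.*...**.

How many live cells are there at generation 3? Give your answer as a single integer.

Simulating step by step:
Generation 0 (given above): 44 live cells
Generation 1: 54 live cells
***.*..*..
..*.*****.
**.**..**.
.*.*****.*
.*..**.*.*
..***.*.**
.....*.***
.**....*.*
*.**...***
.*.*...***
Generation 2: 60 live cells
***.*..**.
..*.*****.
**.**..***
.*.*****.*
.*..**.*.*
..***.*.**
.*..**.***
.***...*.*
*.**..****
.*.*...***
Generation 3: 65 live cells
***.*..**.
..*.*****.
**.**..***
.*.*****.*
.*..**.*.*
.****.*.**
.*..**.***
****.*.*.*
*.***.****
.*.*..****
Population at generation 3: 65

Answer: 65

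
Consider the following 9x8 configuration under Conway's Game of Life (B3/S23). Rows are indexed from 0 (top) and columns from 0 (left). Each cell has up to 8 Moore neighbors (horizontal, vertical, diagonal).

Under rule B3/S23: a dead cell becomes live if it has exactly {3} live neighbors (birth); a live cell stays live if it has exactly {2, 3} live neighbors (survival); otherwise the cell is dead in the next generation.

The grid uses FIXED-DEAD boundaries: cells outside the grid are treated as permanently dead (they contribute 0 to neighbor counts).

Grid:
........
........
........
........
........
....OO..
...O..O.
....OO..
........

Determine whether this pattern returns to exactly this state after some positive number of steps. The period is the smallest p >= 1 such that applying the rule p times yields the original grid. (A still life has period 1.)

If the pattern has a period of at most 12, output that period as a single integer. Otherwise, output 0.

Simulating and comparing each generation to the original:
Gen 0 (original, given above): 6 live cells
Gen 1: 6 live cells, MATCHES original -> period = 1

Answer: 1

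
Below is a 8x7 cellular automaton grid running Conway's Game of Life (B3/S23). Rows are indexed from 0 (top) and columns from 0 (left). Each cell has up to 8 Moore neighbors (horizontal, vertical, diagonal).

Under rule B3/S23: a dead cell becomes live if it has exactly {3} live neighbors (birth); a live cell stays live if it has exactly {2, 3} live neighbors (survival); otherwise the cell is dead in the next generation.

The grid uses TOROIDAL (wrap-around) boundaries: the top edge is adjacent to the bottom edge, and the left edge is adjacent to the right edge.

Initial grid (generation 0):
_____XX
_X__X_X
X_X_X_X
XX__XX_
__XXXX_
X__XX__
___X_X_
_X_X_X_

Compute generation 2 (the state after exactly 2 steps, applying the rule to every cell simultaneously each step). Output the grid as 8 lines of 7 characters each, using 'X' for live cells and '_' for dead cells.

Answer: _XX_XX_
_X__XX_
_XX_X__
___X___
XX____X
X____XX
____XXX
__XXXX_

Derivation:
Simulating step by step:
Generation 0 (given above): 25 live cells
Generation 1: 16 live cells
__X___X
_X_XX__
__X_X__
X______
X_X____
______X
___X_XX
__X__X_
Generation 2: 24 live cells
(generation 2 grid is the final answer)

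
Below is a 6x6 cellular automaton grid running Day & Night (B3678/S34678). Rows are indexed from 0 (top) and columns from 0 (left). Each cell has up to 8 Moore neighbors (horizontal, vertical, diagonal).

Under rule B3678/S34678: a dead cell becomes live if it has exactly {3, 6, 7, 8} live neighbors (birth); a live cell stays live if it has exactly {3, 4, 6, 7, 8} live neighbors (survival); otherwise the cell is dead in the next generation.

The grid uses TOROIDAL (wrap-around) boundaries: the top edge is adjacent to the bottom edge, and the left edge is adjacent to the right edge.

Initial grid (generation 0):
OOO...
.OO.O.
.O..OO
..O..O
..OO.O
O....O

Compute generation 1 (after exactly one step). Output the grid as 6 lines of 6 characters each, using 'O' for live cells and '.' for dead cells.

Simulating step by step:
Generation 0 (given above): 16 live cells
Generation 1: 16 live cells
(generation 1 grid is the final answer)

Answer: O.OO..
..O...
.O..OO
.OO..O
.O...O
O..OOO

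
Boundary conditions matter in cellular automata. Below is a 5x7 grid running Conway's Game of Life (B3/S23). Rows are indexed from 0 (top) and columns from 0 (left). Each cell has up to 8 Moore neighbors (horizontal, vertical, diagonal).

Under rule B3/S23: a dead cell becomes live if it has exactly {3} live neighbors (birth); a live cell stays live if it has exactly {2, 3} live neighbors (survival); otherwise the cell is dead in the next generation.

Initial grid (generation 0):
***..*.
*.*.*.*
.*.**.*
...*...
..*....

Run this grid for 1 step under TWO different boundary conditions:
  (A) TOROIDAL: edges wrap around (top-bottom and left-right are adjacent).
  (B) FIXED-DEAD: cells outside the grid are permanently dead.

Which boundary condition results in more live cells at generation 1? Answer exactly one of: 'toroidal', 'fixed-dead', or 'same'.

Answer: same

Derivation:
Under TOROIDAL boundary, generation 1:
*.*..*.
....*..
.*..*.*
...**..
..**...
Population = 11

Under FIXED-DEAD boundary, generation 1:
*.**.*.
*...*.*
.*..*..
...**..
.......
Population = 11

Comparison: toroidal=11, fixed-dead=11 -> same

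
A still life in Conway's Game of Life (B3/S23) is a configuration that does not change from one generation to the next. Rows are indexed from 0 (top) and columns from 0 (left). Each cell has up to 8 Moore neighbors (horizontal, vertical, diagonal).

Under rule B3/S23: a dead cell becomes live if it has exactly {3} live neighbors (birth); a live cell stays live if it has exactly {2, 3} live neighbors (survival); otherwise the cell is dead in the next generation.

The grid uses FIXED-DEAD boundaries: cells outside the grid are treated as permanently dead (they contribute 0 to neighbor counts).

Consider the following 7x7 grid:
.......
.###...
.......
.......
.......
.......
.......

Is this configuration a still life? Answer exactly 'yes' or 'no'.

Compute generation 1 and compare to generation 0 (given above):
Generation 1:
..#....
..#....
..#....
.......
.......
.......
.......
Cell (0,2) differs: gen0=0 vs gen1=1 -> NOT a still life.

Answer: no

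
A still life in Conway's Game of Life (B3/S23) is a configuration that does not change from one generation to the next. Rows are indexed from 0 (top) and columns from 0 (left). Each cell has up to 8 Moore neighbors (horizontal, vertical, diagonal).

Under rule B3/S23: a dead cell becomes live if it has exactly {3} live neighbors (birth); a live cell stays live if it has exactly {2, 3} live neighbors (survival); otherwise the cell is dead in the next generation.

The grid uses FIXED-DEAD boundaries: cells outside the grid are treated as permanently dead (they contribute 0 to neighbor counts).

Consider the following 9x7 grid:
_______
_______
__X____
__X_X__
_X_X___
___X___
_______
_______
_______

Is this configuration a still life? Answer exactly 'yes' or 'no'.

Answer: no

Derivation:
Compute generation 1 and compare to generation 0 (given above):
Generation 1:
_______
_______
___X___
_XX____
___XX__
__X____
_______
_______
_______
Cell (2,2) differs: gen0=1 vs gen1=0 -> NOT a still life.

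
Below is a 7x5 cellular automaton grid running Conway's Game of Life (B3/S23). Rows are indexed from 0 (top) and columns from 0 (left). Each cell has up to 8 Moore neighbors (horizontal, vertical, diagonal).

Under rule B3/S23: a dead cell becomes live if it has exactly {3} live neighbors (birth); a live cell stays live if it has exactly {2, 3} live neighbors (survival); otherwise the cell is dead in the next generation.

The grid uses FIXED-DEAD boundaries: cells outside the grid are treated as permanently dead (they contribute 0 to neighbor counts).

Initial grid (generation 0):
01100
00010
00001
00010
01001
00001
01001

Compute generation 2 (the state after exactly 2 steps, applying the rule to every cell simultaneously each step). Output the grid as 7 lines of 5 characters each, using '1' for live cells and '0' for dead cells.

Simulating step by step:
Generation 0 (given above): 10 live cells
Generation 1: 11 live cells
00100
00110
00011
00011
00011
00011
00000
Generation 2: 8 live cells
(generation 2 grid is the final answer)

Answer: 00110
00101
00000
00100
00100
00011
00000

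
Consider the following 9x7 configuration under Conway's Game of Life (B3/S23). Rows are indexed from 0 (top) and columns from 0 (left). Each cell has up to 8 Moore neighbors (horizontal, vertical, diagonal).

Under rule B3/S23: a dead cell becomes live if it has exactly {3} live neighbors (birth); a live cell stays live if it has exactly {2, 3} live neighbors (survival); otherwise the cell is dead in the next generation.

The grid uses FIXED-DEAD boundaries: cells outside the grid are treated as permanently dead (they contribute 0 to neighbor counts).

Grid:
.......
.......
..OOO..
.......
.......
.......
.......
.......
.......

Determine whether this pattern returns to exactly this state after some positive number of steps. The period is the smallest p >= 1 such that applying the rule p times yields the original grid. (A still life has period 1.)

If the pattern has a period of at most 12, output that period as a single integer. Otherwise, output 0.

Simulating and comparing each generation to the original:
Gen 0 (original, given above): 3 live cells
Gen 1: 3 live cells, differs from original
Gen 2: 3 live cells, MATCHES original -> period = 2

Answer: 2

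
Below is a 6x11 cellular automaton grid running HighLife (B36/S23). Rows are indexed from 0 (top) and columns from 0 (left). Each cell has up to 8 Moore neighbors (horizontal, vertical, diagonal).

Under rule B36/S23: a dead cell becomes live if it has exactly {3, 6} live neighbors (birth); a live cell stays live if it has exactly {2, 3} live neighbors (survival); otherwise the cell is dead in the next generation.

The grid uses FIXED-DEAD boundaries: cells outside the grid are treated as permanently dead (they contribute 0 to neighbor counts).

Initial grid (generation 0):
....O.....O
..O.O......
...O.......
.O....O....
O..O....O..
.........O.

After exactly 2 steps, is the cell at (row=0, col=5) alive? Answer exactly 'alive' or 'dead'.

Answer: dead

Derivation:
Simulating step by step:
Generation 0 (given above): 11 live cells
Generation 1: 5 live cells
...O.......
....O......
..OO.......
..O........
...........
...........
Generation 2: 6 live cells
...........
..O.O......
..OO.......
..OO.......
...........
...........

Cell (0,5) at generation 2: 0 -> dead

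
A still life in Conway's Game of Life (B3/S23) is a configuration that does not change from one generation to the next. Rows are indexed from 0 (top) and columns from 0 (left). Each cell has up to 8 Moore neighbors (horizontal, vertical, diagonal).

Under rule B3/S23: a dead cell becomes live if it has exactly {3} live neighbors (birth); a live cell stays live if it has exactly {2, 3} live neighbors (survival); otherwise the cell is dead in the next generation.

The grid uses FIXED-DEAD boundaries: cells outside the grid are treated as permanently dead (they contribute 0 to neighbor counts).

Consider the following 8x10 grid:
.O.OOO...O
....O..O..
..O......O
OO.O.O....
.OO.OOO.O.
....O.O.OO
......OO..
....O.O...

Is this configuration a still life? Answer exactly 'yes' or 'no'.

Compute generation 1 and compare to generation 0 (given above):
Generation 1:
...OOO....
..O.OO..O.
.OOOO.....
O..O.OO...
OOO...O.OO
...OO...OO
......O.O.
.....OOO..
Cell (0,1) differs: gen0=1 vs gen1=0 -> NOT a still life.

Answer: no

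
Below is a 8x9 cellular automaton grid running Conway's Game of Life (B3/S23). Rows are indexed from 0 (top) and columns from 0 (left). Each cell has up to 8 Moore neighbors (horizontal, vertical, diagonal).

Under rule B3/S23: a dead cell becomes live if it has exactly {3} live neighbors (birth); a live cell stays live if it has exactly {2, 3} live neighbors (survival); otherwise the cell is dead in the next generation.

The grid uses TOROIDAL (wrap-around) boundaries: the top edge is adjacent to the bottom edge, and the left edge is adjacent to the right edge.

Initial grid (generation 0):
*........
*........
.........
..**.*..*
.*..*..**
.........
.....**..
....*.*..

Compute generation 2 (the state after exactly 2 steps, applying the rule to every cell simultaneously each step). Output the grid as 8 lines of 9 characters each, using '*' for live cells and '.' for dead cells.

Simulating step by step:
Generation 0 (given above): 14 live cells
Generation 1: 18 live cells
.........
.........
.........
*.***..**
*.***..**
.....***.
.....**..
......*..
Generation 2: 11 live cells
(generation 2 grid is the final answer)

Answer: .........
.........
...*....*
*.*.*..*.
*.*......
...*.....
.........
.....**..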